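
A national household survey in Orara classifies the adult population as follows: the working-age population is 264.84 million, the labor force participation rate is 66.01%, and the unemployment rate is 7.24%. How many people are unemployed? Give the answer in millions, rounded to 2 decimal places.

Labor force = 0.6601 × 264.84 = 174.82 million.
Unemployed = 0.0724 × 174.82 ≈ 12.66 million.

About 12.66 million are unemployed.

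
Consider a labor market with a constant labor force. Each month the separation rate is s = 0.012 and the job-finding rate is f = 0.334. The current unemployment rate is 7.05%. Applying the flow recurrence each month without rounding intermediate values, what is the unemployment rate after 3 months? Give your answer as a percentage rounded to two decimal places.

Unemployment rate after three months ≈ 4.47%.

With a fixed labor force, u_{t+1} = u_t + s·(1−u_t) − f·u_t = u_t·(1−s−f) + s.
Here 1−s−f = 0.654 and s = 0.012.
u_1 = 0.070500 × 0.654 + 0.012 = 0.058107.
u_2 = 0.058107 × 0.654 + 0.012 = 0.050002.
u_3 = 0.050002 × 0.654 + 0.012 = 0.044701.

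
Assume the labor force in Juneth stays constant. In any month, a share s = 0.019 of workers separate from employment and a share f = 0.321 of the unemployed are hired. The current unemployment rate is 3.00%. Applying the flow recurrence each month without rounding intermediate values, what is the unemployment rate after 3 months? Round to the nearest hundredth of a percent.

With a fixed labor force, u_{t+1} = u_t + s·(1−u_t) − f·u_t = u_t·(1−s−f) + s.
Here 1−s−f = 0.660 and s = 0.019.
u_1 = 0.030000 × 0.660 + 0.019 = 0.038800.
u_2 = 0.038800 × 0.660 + 0.019 = 0.044608.
u_3 = 0.044608 × 0.660 + 0.019 = 0.048441.

Unemployment rate after three months ≈ 4.84%.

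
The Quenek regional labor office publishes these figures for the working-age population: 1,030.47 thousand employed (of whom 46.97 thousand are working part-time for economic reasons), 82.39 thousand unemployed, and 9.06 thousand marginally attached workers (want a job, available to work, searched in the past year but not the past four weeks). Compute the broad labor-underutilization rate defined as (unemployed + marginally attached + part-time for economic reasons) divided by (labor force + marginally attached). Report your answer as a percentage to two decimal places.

Labor force = 1,030.47 + 82.39 = 1,112.86 thousand.
Numerator = 82.39 + 9.06 + 46.97 = 138.42 thousand.
Denominator = 1,112.86 + 9.06 = 1,121.92 thousand.
Broad rate = 138.42 / 1,121.92 = 12.34%.

Broad underutilization rate ≈ 12.34%.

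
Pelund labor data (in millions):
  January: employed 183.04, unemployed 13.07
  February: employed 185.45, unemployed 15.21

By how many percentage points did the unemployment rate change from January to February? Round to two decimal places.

The unemployment rate changed by +0.92 percentage points.

January: labor force = 183.04 + 13.07 = 196.11; u = 13.07/196.11 = 6.66%.
February: labor force = 185.45 + 15.21 = 200.66; u = 15.21/200.66 = 7.58%.
Change = 7.58% − 6.66% = +0.92 pp.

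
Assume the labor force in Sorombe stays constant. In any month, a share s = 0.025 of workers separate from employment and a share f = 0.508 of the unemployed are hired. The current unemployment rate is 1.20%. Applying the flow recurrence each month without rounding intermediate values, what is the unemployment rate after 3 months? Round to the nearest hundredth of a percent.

With a fixed labor force, u_{t+1} = u_t + s·(1−u_t) − f·u_t = u_t·(1−s−f) + s.
Here 1−s−f = 0.467 and s = 0.025.
u_1 = 0.012000 × 0.467 + 0.025 = 0.030604.
u_2 = 0.030604 × 0.467 + 0.025 = 0.039292.
u_3 = 0.039292 × 0.467 + 0.025 = 0.043349.

Unemployment rate after three months ≈ 4.33%.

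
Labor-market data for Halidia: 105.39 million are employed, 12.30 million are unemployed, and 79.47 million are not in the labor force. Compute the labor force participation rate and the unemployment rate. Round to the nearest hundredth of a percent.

Labor force participation rate ≈ 59.69%; unemployment rate ≈ 10.45%.

Labor force = employed + unemployed = 105.39 + 12.30 = 117.69 million.
Working-age population = 117.69 + 79.47 = 197.16 million.
Unemployment rate = 12.30 / 117.69 = 10.45%.
Labor force participation rate = 117.69 / 197.16 = 59.69%.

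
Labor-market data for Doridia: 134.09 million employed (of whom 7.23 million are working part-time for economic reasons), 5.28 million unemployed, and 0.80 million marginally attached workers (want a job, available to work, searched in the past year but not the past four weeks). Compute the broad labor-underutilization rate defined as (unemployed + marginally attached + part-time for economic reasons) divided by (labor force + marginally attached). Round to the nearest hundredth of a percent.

Broad underutilization rate ≈ 9.50%.

Labor force = 134.09 + 5.28 = 139.37 million.
Numerator = 5.28 + 0.80 + 7.23 = 13.31 million.
Denominator = 139.37 + 0.80 = 140.17 million.
Broad rate = 13.31 / 140.17 = 9.50%.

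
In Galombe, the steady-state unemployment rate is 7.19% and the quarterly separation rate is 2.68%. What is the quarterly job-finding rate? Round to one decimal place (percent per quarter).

From u* = s/(s+f): f = s·(1−u)/u.
f = 2.68 × (1 − 0.0719) / 0.0719 = 2.4873 / 0.0719 ≈ 34.6% per quarter.

Job-finding rate ≈ 34.6% per quarter.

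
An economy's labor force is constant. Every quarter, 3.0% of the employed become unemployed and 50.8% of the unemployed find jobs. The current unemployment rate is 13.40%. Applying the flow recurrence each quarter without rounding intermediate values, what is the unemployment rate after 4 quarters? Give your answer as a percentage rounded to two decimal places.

With a fixed labor force, u_{t+1} = u_t + s·(1−u_t) − f·u_t = u_t·(1−s−f) + s.
Here 1−s−f = 0.462 and s = 0.030.
u_1 = 0.134000 × 0.462 + 0.030 = 0.091908.
u_2 = 0.091908 × 0.462 + 0.030 = 0.072461.
u_3 = 0.072461 × 0.462 + 0.030 = 0.063477.
u_4 = 0.063477 × 0.462 + 0.030 = 0.059326.

Unemployment rate after four quarters ≈ 5.93%.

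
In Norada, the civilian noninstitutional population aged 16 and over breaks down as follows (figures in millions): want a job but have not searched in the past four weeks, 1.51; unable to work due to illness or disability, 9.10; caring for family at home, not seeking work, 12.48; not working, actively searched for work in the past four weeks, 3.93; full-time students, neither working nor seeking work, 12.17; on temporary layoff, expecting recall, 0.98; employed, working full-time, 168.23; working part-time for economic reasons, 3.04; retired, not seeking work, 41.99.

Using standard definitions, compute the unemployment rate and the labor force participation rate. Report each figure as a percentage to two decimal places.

Unemployment rate ≈ 2.79%; labor force participation rate ≈ 69.52%.

Employed = 168.23 + 3.04 = 171.27 million (anyone who worked, including part-time for economic reasons, counts as employed).
Unemployed = 3.93 + 0.98 = 4.91 million (jobless and actively searching, or on temporary layoff).
Labor force = 171.27 + 4.91 = 176.18 million.
Not in labor force = 1.51 + 9.10 + 12.48 + 12.17 + 41.99 = 77.25 million (those not working and not actively searching are outside the labor force — including those who want a job but have given up searching).
Civilian working-age population = 176.18 + 77.25 = 253.43 million.
Unemployment rate = 4.91 / 176.18 = 2.79%.
Labor force participation rate = 176.18 / 253.43 = 69.52%.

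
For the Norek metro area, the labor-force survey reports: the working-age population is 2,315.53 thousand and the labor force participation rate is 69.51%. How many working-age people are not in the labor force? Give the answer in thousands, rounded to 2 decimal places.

About 706.01 thousand are not in the labor force.

Share not in the labor force = 1 − 0.6951 = 0.3049.
Not in labor force = 0.3049 × 2,315.53 ≈ 706.01 thousand.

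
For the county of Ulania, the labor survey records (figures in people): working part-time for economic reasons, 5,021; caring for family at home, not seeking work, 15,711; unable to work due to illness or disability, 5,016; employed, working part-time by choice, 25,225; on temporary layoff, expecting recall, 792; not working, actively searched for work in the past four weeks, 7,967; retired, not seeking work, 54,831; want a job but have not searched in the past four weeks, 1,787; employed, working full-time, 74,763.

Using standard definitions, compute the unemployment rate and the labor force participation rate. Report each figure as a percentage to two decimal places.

Unemployment rate ≈ 7.70%; labor force participation rate ≈ 59.53%.

Employed = 5,021 + 25,225 + 74,763 = 105,009 (anyone who worked, including part-time for economic reasons, counts as employed).
Unemployed = 792 + 7,967 = 8,759 (jobless and actively searching, or on temporary layoff).
Labor force = 105,009 + 8,759 = 113,768.
Not in labor force = 15,711 + 5,016 + 54,831 + 1,787 = 77,345 (those not working and not actively searching are outside the labor force — including those who want a job but have given up searching).
Civilian working-age population = 113,768 + 77,345 = 191,113.
Unemployment rate = 8,759 / 113,768 = 7.70%.
Labor force participation rate = 113,768 / 191,113 = 59.53%.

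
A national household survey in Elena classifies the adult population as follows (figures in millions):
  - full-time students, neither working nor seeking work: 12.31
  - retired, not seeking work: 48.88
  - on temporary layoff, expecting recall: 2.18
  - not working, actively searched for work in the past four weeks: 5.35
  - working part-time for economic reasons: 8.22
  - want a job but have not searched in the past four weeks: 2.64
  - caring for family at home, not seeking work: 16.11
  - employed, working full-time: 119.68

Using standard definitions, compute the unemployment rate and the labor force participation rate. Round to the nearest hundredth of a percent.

Unemployment rate ≈ 5.56%; labor force participation rate ≈ 62.88%.

Employed = 8.22 + 119.68 = 127.90 million (anyone who worked, including part-time for economic reasons, counts as employed).
Unemployed = 2.18 + 5.35 = 7.53 million (jobless and actively searching, or on temporary layoff).
Labor force = 127.90 + 7.53 = 135.43 million.
Not in labor force = 12.31 + 48.88 + 2.64 + 16.11 = 79.94 million (those not working and not actively searching are outside the labor force — including those who want a job but have given up searching).
Civilian working-age population = 135.43 + 79.94 = 215.37 million.
Unemployment rate = 7.53 / 135.43 = 5.56%.
Labor force participation rate = 135.43 / 215.37 = 62.88%.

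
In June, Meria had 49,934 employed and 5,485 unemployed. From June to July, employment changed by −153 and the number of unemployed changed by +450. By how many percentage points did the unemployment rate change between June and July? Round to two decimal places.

June: labor force = 49,934 + 5,485 = 55,419; u = 5,485/55,419 = 9.90%.
July: labor force = 49,781 + 5,935 = 55,716; u = 5,935/55,716 = 10.65%.
Change = 10.65% − 9.90% = +0.75 pp.

The unemployment rate changed by +0.75 percentage points.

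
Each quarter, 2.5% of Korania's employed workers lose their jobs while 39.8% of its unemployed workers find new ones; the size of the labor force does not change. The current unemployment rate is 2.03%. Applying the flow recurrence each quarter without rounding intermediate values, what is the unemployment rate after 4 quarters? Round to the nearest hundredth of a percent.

With a fixed labor force, u_{t+1} = u_t + s·(1−u_t) − f·u_t = u_t·(1−s−f) + s.
Here 1−s−f = 0.577 and s = 0.025.
u_1 = 0.020300 × 0.577 + 0.025 = 0.036713.
u_2 = 0.036713 × 0.577 + 0.025 = 0.046183.
u_3 = 0.046183 × 0.577 + 0.025 = 0.051648.
u_4 = 0.051648 × 0.577 + 0.025 = 0.054801.

Unemployment rate after four quarters ≈ 5.48%.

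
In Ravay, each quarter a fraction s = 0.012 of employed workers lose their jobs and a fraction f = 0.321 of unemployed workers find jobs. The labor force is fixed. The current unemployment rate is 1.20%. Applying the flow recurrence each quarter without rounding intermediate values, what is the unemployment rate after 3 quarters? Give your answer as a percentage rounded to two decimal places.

Unemployment rate after three quarters ≈ 2.89%.

With a fixed labor force, u_{t+1} = u_t + s·(1−u_t) − f·u_t = u_t·(1−s−f) + s.
Here 1−s−f = 0.667 and s = 0.012.
u_1 = 0.012000 × 0.667 + 0.012 = 0.020004.
u_2 = 0.020004 × 0.667 + 0.012 = 0.025343.
u_3 = 0.025343 × 0.667 + 0.012 = 0.028904.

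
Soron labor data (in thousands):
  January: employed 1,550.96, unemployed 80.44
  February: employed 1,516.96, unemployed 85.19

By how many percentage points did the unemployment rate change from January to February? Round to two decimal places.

January: labor force = 1,550.96 + 80.44 = 1,631.40; u = 80.44/1,631.40 = 4.93%.
February: labor force = 1,516.96 + 85.19 = 1,602.15; u = 85.19/1,602.15 = 5.32%.
Change = 5.32% − 4.93% = +0.39 pp.

The unemployment rate changed by +0.39 percentage points.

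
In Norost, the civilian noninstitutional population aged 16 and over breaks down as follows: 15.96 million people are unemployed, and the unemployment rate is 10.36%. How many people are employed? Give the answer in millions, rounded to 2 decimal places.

About 138.09 million are employed.

Labor force = U / u = 15.96 / 0.1036 ≈ 154.05 million.
Employed = labor force − unemployed = 154.05 − 15.96 = 138.09 million.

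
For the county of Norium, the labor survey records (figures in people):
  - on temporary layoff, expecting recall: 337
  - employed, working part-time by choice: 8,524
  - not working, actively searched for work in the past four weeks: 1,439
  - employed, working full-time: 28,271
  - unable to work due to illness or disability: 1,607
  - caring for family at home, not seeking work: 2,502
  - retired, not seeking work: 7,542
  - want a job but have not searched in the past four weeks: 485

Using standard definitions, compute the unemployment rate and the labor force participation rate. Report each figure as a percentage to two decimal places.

Unemployment rate ≈ 4.60%; labor force participation rate ≈ 76.07%.

Employed = 8,524 + 28,271 = 36,795.
Unemployed = 337 + 1,439 = 1,776 (jobless and actively searching, or on temporary layoff).
Labor force = 36,795 + 1,776 = 38,571.
Not in labor force = 1,607 + 2,502 + 7,542 + 485 = 12,136 (those not working and not actively searching are outside the labor force — including those who want a job but have given up searching).
Civilian working-age population = 38,571 + 12,136 = 50,707.
Unemployment rate = 1,776 / 38,571 = 4.60%.
Labor force participation rate = 38,571 / 50,707 = 76.07%.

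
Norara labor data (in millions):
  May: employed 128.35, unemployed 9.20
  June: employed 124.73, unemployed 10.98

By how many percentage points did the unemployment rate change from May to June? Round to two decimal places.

The unemployment rate changed by +1.40 percentage points.

May: labor force = 128.35 + 9.20 = 137.55; u = 9.20/137.55 = 6.69%.
June: labor force = 124.73 + 10.98 = 135.71; u = 10.98/135.71 = 8.09%.
Change = 8.09% − 6.69% = +1.40 pp.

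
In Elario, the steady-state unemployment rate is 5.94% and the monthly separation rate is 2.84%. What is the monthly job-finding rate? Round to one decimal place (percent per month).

From u* = s/(s+f): f = s·(1−u)/u.
f = 2.84 × (1 − 0.0594) / 0.0594 = 2.6713 / 0.0594 ≈ 45.0% per month.

Job-finding rate ≈ 45.0% per month.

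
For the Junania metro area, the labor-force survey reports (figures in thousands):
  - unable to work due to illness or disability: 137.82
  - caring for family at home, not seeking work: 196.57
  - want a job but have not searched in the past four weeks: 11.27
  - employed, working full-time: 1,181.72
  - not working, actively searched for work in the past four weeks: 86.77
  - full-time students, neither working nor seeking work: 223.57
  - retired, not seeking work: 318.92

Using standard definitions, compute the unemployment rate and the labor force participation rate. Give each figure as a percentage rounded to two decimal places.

Unemployment rate ≈ 6.84%; labor force participation rate ≈ 58.82%.

Employed = 1,181.72 thousand.
Unemployed = 86.77 thousand.
Labor force = 1,181.72 + 86.77 = 1,268.49 thousand.
Not in labor force = 137.82 + 196.57 + 11.27 + 223.57 + 318.92 = 888.15 thousand (those not working and not actively searching are outside the labor force — including those who want a job but have given up searching).
Civilian working-age population = 1,268.49 + 888.15 = 2,156.64 thousand.
Unemployment rate = 86.77 / 1,268.49 = 6.84%.
Labor force participation rate = 1,268.49 / 2,156.64 = 58.82%.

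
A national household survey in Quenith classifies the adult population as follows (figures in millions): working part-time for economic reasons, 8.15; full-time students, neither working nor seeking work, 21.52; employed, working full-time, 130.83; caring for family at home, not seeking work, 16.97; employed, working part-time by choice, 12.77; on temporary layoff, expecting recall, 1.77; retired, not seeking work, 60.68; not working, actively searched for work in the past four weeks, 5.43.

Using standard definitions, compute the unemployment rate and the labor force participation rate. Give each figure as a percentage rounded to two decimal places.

Unemployment rate ≈ 4.53%; labor force participation rate ≈ 61.58%.

Employed = 8.15 + 130.83 + 12.77 = 151.75 million (anyone who worked, including part-time for economic reasons, counts as employed).
Unemployed = 1.77 + 5.43 = 7.20 million (jobless and actively searching, or on temporary layoff).
Labor force = 151.75 + 7.20 = 158.95 million.
Not in labor force = 21.52 + 16.97 + 60.68 = 99.17 million (those not working and not actively searching are outside the labor force).
Civilian working-age population = 158.95 + 99.17 = 258.12 million.
Unemployment rate = 7.20 / 158.95 = 4.53%.
Labor force participation rate = 158.95 / 258.12 = 61.58%.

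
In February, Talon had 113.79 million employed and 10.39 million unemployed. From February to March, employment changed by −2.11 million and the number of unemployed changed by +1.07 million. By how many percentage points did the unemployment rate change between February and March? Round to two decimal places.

February: labor force = 113.79 + 10.39 = 124.18; u = 10.39/124.18 = 8.37%.
March: labor force = 111.68 + 11.46 = 123.14; u = 11.46/123.14 = 9.31%.
Change = 9.31% − 8.37% = +0.94 pp.

The unemployment rate changed by +0.94 percentage points.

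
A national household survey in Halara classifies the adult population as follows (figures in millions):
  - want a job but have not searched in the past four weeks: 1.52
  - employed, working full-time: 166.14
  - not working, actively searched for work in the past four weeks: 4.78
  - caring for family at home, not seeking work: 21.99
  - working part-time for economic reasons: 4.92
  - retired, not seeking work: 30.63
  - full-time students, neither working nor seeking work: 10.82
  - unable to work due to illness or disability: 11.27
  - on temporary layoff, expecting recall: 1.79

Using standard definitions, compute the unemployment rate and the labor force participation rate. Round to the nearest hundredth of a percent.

Employed = 166.14 + 4.92 = 171.06 million (anyone who worked, including part-time for economic reasons, counts as employed).
Unemployed = 4.78 + 1.79 = 6.57 million (jobless and actively searching, or on temporary layoff).
Labor force = 171.06 + 6.57 = 177.63 million.
Not in labor force = 1.52 + 21.99 + 30.63 + 10.82 + 11.27 = 76.23 million (those not working and not actively searching are outside the labor force — including those who want a job but have given up searching).
Civilian working-age population = 177.63 + 76.23 = 253.86 million.
Unemployment rate = 6.57 / 177.63 = 3.70%.
Labor force participation rate = 177.63 / 253.86 = 69.97%.

Unemployment rate ≈ 3.70%; labor force participation rate ≈ 69.97%.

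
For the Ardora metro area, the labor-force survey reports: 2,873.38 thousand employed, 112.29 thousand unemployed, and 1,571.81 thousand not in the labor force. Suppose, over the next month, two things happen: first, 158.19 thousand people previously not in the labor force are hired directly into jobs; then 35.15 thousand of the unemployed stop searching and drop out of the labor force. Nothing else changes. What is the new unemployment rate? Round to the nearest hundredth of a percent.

New unemployment rate ≈ 2.48%.

Initially, labor force = 2,873.38 + 112.29 = 2,985.67 thousand, so u = 112.29/2,985.67 = 3.76%.
After the first change, employed and labor force both rise by 158.19; unemployed unchanged → E = 3,031.57, U = 112.29, labor force = 3,143.86 thousand.
After the second change, unemployed and labor force both fall by 35.15 → E = 3,031.57, U = 77.14, labor force = 3,108.71 thousand.
New unemployment rate = 77.14 / 3,108.71 = 2.48%.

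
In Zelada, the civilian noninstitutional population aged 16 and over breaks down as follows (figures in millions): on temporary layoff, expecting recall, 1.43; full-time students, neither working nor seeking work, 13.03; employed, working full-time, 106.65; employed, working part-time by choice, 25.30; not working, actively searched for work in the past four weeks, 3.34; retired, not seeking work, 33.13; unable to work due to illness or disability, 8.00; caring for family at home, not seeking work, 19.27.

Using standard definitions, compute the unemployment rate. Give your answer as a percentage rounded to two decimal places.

Unemployment rate ≈ 3.49%.

Employed = 106.65 + 25.30 = 131.95 million.
Unemployed = 1.43 + 3.34 = 4.77 million (jobless and actively searching, or on temporary layoff).
Labor force = 131.95 + 4.77 = 136.72 million.
Unemployment rate = 4.77 / 136.72 = 3.49%.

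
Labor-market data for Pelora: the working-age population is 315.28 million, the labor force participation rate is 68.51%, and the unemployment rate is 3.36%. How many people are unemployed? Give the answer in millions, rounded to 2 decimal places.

About 7.26 million are unemployed.

Labor force = 0.6851 × 315.28 = 216.00 million.
Unemployed = 0.0336 × 216.00 ≈ 7.26 million.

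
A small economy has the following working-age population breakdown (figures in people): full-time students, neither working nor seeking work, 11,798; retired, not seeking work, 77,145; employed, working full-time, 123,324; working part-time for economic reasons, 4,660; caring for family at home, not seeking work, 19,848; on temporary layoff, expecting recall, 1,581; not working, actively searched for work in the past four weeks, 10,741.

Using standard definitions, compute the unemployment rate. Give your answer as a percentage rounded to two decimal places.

Unemployment rate ≈ 8.78%.

Employed = 123,324 + 4,660 = 127,984 (anyone who worked, including part-time for economic reasons, counts as employed).
Unemployed = 1,581 + 10,741 = 12,322 (jobless and actively searching, or on temporary layoff).
Labor force = 127,984 + 12,322 = 140,306.
Unemployment rate = 12,322 / 140,306 = 8.78%.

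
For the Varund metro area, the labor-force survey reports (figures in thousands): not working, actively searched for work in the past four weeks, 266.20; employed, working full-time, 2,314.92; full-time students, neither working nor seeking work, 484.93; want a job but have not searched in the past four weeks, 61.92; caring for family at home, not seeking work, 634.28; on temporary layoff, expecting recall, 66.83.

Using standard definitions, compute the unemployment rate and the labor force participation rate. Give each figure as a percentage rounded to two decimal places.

Employed = 2,314.92 thousand.
Unemployed = 266.20 + 66.83 = 333.03 thousand (jobless and actively searching, or on temporary layoff).
Labor force = 2,314.92 + 333.03 = 2,647.95 thousand.
Not in labor force = 484.93 + 61.92 + 634.28 = 1,181.13 thousand (those not working and not actively searching are outside the labor force — including those who want a job but have given up searching).
Civilian working-age population = 2,647.95 + 1,181.13 = 3,829.08 thousand.
Unemployment rate = 333.03 / 2,647.95 = 12.58%.
Labor force participation rate = 2,647.95 / 3,829.08 = 69.15%.

Unemployment rate ≈ 12.58%; labor force participation rate ≈ 69.15%.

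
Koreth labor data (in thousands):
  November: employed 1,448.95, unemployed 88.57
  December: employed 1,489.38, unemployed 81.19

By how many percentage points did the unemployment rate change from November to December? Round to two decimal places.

The unemployment rate changed by −0.59 percentage points.

November: labor force = 1,448.95 + 88.57 = 1,537.52; u = 88.57/1,537.52 = 5.76%.
December: labor force = 1,489.38 + 81.19 = 1,570.57; u = 81.19/1,570.57 = 5.17%.
Change = 5.17% − 5.76% = −0.59 pp.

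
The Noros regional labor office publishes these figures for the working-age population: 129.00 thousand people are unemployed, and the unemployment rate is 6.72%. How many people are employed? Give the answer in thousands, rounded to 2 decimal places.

About 1,790.64 thousand are employed.

Labor force = U / u = 129.00 / 0.0672 ≈ 1,919.64 thousand.
Employed = labor force − unemployed = 1,919.64 − 129.00 = 1,790.64 thousand.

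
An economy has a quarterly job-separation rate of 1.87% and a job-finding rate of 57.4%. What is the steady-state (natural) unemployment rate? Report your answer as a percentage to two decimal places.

Steady-state unemployment rate ≈ 3.16%.

At steady state the flows balance: s·E = f·U, so U/(E+U) = s/(s+f).
u* = 1.87 / (1.87 + 57.4) = 1.87 / 59.27 = 3.16%.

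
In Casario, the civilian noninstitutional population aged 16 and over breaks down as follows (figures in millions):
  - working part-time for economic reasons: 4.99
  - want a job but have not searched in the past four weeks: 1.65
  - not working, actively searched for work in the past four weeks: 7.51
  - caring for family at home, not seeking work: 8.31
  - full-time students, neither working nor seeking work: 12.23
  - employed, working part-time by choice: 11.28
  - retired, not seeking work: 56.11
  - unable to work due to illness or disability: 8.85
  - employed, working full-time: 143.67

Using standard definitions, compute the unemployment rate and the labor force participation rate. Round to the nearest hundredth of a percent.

Employed = 4.99 + 11.28 + 143.67 = 159.94 million (anyone who worked, including part-time for economic reasons, counts as employed).
Unemployed = 7.51 million.
Labor force = 159.94 + 7.51 = 167.45 million.
Not in labor force = 1.65 + 8.31 + 12.23 + 56.11 + 8.85 = 87.15 million (those not working and not actively searching are outside the labor force — including those who want a job but have given up searching).
Civilian working-age population = 167.45 + 87.15 = 254.60 million.
Unemployment rate = 7.51 / 167.45 = 4.48%.
Labor force participation rate = 167.45 / 254.60 = 65.77%.

Unemployment rate ≈ 4.48%; labor force participation rate ≈ 65.77%.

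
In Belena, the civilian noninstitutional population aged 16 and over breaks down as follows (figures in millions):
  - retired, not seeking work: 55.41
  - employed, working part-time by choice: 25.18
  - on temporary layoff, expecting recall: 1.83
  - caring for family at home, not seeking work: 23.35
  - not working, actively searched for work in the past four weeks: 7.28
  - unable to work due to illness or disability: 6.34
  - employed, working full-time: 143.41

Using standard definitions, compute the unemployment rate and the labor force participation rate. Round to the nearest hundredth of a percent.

Unemployment rate ≈ 5.13%; labor force participation rate ≈ 67.62%.

Employed = 25.18 + 143.41 = 168.59 million.
Unemployed = 1.83 + 7.28 = 9.11 million (jobless and actively searching, or on temporary layoff).
Labor force = 168.59 + 9.11 = 177.70 million.
Not in labor force = 55.41 + 23.35 + 6.34 = 85.10 million (those not working and not actively searching are outside the labor force).
Civilian working-age population = 177.70 + 85.10 = 262.80 million.
Unemployment rate = 9.11 / 177.70 = 5.13%.
Labor force participation rate = 177.70 / 262.80 = 67.62%.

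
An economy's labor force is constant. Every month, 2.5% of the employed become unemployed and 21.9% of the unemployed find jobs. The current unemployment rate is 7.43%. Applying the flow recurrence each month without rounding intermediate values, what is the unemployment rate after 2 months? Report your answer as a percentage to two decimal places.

Unemployment rate after two months ≈ 8.64%.

With a fixed labor force, u_{t+1} = u_t + s·(1−u_t) − f·u_t = u_t·(1−s−f) + s.
Here 1−s−f = 0.756 and s = 0.025.
u_1 = 0.074300 × 0.756 + 0.025 = 0.081171.
u_2 = 0.081171 × 0.756 + 0.025 = 0.086365.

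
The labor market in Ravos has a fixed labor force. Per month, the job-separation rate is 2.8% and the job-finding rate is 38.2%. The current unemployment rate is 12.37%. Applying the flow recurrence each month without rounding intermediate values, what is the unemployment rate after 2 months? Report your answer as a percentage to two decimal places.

Unemployment rate after two months ≈ 8.76%.

With a fixed labor force, u_{t+1} = u_t + s·(1−u_t) − f·u_t = u_t·(1−s−f) + s.
Here 1−s−f = 0.590 and s = 0.028.
u_1 = 0.123700 × 0.590 + 0.028 = 0.100983.
u_2 = 0.100983 × 0.590 + 0.028 = 0.087580.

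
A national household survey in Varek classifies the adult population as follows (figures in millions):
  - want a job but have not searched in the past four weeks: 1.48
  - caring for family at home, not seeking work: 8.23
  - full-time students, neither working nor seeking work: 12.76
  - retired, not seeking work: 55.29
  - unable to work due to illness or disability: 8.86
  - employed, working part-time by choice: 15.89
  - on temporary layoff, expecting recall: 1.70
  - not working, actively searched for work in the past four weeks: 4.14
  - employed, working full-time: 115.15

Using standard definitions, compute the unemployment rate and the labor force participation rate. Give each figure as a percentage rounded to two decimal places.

Unemployment rate ≈ 4.27%; labor force participation rate ≈ 61.24%.

Employed = 15.89 + 115.15 = 131.04 million.
Unemployed = 1.70 + 4.14 = 5.84 million (jobless and actively searching, or on temporary layoff).
Labor force = 131.04 + 5.84 = 136.88 million.
Not in labor force = 1.48 + 8.23 + 12.76 + 55.29 + 8.86 = 86.62 million (those not working and not actively searching are outside the labor force — including those who want a job but have given up searching).
Civilian working-age population = 136.88 + 86.62 = 223.50 million.
Unemployment rate = 5.84 / 136.88 = 4.27%.
Labor force participation rate = 136.88 / 223.50 = 61.24%.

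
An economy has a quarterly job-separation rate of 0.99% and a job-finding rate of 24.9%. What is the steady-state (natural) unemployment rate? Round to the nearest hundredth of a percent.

At steady state the flows balance: s·E = f·U, so U/(E+U) = s/(s+f).
u* = 0.99 / (0.99 + 24.9) = 0.99 / 25.89 = 3.82%.

Steady-state unemployment rate ≈ 3.82%.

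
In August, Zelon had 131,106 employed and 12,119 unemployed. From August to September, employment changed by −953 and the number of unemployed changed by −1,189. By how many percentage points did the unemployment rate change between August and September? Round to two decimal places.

The unemployment rate changed by −0.71 percentage points.

August: labor force = 131,106 + 12,119 = 143,225; u = 12,119/143,225 = 8.46%.
September: labor force = 130,153 + 10,930 = 141,083; u = 10,930/141,083 = 7.75%.
Change = 7.75% − 8.46% = −0.71 pp.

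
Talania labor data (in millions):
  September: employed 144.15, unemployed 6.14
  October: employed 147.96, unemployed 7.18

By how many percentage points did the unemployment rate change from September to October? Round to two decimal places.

The unemployment rate changed by +0.54 percentage points.

September: labor force = 144.15 + 6.14 = 150.29; u = 6.14/150.29 = 4.09%.
October: labor force = 147.96 + 7.18 = 155.14; u = 7.18/155.14 = 4.63%.
Change = 4.63% − 4.09% = +0.54 pp.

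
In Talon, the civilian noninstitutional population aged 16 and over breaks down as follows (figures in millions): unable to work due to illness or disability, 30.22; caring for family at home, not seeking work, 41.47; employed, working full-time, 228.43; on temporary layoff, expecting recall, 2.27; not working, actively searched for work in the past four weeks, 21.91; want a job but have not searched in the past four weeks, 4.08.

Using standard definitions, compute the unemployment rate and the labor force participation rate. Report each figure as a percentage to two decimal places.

Unemployment rate ≈ 9.57%; labor force participation rate ≈ 76.93%.

Employed = 228.43 million.
Unemployed = 2.27 + 21.91 = 24.18 million (jobless and actively searching, or on temporary layoff).
Labor force = 228.43 + 24.18 = 252.61 million.
Not in labor force = 30.22 + 41.47 + 4.08 = 75.77 million (those not working and not actively searching are outside the labor force — including those who want a job but have given up searching).
Civilian working-age population = 252.61 + 75.77 = 328.38 million.
Unemployment rate = 24.18 / 252.61 = 9.57%.
Labor force participation rate = 252.61 / 328.38 = 76.93%.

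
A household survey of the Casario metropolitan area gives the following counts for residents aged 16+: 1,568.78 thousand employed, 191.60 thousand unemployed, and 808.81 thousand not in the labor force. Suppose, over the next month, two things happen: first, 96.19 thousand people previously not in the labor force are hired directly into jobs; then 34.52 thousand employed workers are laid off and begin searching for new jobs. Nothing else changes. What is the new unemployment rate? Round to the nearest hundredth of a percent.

Initially, labor force = 1,568.78 + 191.60 = 1,760.38 thousand, so u = 191.60/1,760.38 = 10.88%.
After the first change, employed and labor force both rise by 96.19; unemployed unchanged → E = 1,664.97, U = 191.60, labor force = 1,856.57 thousand.
After the second change, employed falls and unemployed rises by 34.52; labor force unchanged → E = 1,630.45, U = 226.12, labor force = 1,856.57 thousand.
New unemployment rate = 226.12 / 1,856.57 = 12.18%.

New unemployment rate ≈ 12.18%.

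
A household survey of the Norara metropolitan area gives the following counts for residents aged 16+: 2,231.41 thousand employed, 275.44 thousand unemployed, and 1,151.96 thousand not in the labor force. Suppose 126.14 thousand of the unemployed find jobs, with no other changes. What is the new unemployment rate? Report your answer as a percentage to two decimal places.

New unemployment rate ≈ 5.96%.

Initially, labor force = 2,231.41 + 275.44 = 2,506.85 thousand, so u = 275.44/2,506.85 = 10.99%.
After the change, unemployed falls and employed rises by 126.14; labor force unchanged → E = 2,357.55, U = 149.30, labor force = 2,506.85 thousand.
New unemployment rate = 149.30 / 2,506.85 = 5.96%.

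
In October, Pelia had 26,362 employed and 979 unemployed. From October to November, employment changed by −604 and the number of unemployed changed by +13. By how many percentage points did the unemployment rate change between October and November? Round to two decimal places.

October: labor force = 26,362 + 979 = 27,341; u = 979/27,341 = 3.58%.
November: labor force = 25,758 + 992 = 26,750; u = 992/26,750 = 3.71%.
Change = 3.71% − 3.58% = +0.13 pp.

The unemployment rate changed by +0.13 percentage points.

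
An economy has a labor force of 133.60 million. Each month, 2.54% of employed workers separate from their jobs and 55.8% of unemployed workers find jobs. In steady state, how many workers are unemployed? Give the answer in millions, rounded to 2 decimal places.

Steady-state unemployment rate u* = s/(s+f) = 2.54/(2.54+55.8) = 0.043538.
Unemployed = u* × labor force = 0.043538 × 133.60 ≈ 5.82 million.

About 5.82 million are unemployed in steady state.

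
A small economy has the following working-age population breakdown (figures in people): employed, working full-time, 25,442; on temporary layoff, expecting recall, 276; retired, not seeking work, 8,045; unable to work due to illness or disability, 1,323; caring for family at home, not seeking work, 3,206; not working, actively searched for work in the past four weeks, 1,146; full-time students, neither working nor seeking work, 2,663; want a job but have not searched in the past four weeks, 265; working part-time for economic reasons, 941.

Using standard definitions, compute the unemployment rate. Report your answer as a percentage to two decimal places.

Employed = 25,442 + 941 = 26,383 (anyone who worked, including part-time for economic reasons, counts as employed).
Unemployed = 276 + 1,146 = 1,422 (jobless and actively searching, or on temporary layoff).
Labor force = 26,383 + 1,422 = 27,805.
Unemployment rate = 1,422 / 27,805 = 5.11%.

Unemployment rate ≈ 5.11%.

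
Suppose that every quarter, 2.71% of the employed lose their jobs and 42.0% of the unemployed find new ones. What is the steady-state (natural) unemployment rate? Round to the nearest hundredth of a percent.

Steady-state unemployment rate ≈ 6.06%.

At steady state the flows balance: s·E = f·U, so U/(E+U) = s/(s+f).
u* = 2.71 / (2.71 + 42.0) = 2.71 / 44.71 = 6.06%.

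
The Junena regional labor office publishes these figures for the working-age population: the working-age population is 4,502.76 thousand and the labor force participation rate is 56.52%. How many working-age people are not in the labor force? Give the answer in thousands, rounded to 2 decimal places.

About 1,957.80 thousand are not in the labor force.

Share not in the labor force = 1 − 0.5652 = 0.4348.
Not in labor force = 0.4348 × 4,502.76 ≈ 1,957.80 thousand.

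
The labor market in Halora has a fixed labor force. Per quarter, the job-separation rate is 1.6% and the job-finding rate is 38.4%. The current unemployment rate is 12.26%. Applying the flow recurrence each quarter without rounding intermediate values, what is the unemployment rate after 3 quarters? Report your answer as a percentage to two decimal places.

Unemployment rate after three quarters ≈ 5.78%.

With a fixed labor force, u_{t+1} = u_t + s·(1−u_t) − f·u_t = u_t·(1−s−f) + s.
Here 1−s−f = 0.600 and s = 0.016.
u_1 = 0.122600 × 0.600 + 0.016 = 0.089560.
u_2 = 0.089560 × 0.600 + 0.016 = 0.069736.
u_3 = 0.069736 × 0.600 + 0.016 = 0.057842.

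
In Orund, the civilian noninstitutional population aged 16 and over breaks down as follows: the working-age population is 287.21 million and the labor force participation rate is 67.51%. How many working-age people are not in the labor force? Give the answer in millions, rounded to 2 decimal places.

About 93.31 million are not in the labor force.

Share not in the labor force = 1 − 0.6751 = 0.3249.
Not in labor force = 0.3249 × 287.21 ≈ 93.31 million.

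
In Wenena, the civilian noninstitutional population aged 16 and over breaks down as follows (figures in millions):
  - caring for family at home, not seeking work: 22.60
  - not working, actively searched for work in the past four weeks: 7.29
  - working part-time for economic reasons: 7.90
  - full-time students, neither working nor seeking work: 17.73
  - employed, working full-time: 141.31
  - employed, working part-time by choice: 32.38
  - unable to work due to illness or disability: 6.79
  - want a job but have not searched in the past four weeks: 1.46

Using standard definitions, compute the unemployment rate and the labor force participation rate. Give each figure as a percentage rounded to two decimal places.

Unemployment rate ≈ 3.86%; labor force participation rate ≈ 79.54%.

Employed = 7.90 + 141.31 + 32.38 = 181.59 million (anyone who worked, including part-time for economic reasons, counts as employed).
Unemployed = 7.29 million.
Labor force = 181.59 + 7.29 = 188.88 million.
Not in labor force = 22.60 + 17.73 + 6.79 + 1.46 = 48.58 million (those not working and not actively searching are outside the labor force — including those who want a job but have given up searching).
Civilian working-age population = 188.88 + 48.58 = 237.46 million.
Unemployment rate = 7.29 / 188.88 = 3.86%.
Labor force participation rate = 188.88 / 237.46 = 79.54%.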